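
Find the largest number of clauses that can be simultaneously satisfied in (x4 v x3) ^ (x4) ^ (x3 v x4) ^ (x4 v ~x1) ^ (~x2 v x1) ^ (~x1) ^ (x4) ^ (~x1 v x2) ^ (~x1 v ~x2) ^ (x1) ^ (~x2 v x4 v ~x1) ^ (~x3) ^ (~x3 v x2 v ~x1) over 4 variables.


Enumerate all 16 truth assignments.
For each, count how many of the 13 clauses are satisfied.
The formula is not fully satisfiable, so the maximum is below 13.
Maximum simultaneously satisfiable clauses = 12.

12


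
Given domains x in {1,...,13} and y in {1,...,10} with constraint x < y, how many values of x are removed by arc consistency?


For the constraint x < y, x needs a supporting value in y's domain.
x can be at most 9 (one less than y's maximum).
Valid x values from domain: 9 out of 13.
Pruned = 13 - 9 = 4.

4


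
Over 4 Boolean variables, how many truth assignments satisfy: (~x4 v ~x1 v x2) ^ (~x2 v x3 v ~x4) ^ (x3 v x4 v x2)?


Enumerate all 16 truth assignments over 4 variables.
Test each against every clause.
Satisfying assignments found: 10.

10


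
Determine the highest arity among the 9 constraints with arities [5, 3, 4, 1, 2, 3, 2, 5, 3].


The arities are: 5, 3, 4, 1, 2, 3, 2, 5, 3.
Scan for the maximum value.
Maximum arity = 5.

5


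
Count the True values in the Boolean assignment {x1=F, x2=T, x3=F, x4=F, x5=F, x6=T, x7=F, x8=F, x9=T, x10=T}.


The weight is the number of variables assigned True.
True variables: x2, x6, x9, x10.
Weight = 4.

4


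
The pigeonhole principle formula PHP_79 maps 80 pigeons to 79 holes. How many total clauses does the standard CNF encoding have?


The PHP encoding has two parts:
1) At-least-one-hole clauses: 80 (one per pigeon, each with 79 literals).
2) At-most-one-pigeon-per-hole clauses: 79 holes * C(80,2) = 79 * 3160 = 249640.
Total clauses = 80 + 249640 = 249720.

249720


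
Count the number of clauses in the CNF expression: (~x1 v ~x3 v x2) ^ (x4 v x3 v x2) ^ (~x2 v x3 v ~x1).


Each group enclosed in parentheses joined by ^ is one clause.
Counting the conjuncts: 3 clauses.

3


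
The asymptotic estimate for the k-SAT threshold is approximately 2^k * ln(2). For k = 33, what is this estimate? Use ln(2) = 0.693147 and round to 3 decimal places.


Using the asymptotic formula: threshold ~ 2^k * ln(2).
2^33 = 8589934592.
8589934592 * 0.693147 = 5954087392.641.

5954087392.641


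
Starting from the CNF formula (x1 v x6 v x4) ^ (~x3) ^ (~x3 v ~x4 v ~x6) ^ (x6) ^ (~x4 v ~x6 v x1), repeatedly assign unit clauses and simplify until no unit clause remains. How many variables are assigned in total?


Unit propagation repeatedly assigns the literal in any unit clause, then simplifies.
Assignments in order: x3 = F, x6 = T.
No further unit clauses remain.
Total variables assigned = 2.

2


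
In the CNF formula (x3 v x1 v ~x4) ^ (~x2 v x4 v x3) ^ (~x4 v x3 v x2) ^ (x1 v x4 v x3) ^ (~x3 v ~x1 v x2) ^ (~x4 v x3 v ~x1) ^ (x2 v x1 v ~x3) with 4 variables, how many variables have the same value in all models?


Find all satisfying assignments: 5 model(s).
Check which variables have the same value in every model.
No variable is fixed across all models.
Backbone size = 0.

0


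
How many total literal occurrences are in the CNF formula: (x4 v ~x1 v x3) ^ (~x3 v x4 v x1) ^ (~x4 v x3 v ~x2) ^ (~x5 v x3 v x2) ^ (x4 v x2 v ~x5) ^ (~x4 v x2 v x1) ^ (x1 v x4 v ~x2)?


Clause lengths: 3, 3, 3, 3, 3, 3, 3.
Sum = 3 + 3 + 3 + 3 + 3 + 3 + 3 = 21.

21


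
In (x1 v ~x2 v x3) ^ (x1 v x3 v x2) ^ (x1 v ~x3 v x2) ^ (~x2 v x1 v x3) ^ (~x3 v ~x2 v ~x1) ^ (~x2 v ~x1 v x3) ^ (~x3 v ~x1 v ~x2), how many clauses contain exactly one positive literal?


A definite clause has exactly one positive literal.
Clause 1: 2 positive -> not definite
Clause 2: 3 positive -> not definite
Clause 3: 2 positive -> not definite
Clause 4: 2 positive -> not definite
Clause 5: 0 positive -> not definite
Clause 6: 1 positive -> definite
Clause 7: 0 positive -> not definite
Definite clause count = 1.

1


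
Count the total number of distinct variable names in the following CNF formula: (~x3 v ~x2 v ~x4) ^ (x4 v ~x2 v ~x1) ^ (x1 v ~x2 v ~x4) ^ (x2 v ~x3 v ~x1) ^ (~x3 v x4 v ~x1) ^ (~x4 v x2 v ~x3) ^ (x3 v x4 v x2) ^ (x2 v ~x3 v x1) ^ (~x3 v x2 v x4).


Identify each distinct variable in the formula.
Variables found: x1, x2, x3, x4.
Total distinct variables = 4.

4


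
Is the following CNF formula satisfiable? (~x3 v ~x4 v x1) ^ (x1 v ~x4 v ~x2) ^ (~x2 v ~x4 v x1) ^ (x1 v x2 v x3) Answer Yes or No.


Check all 16 possible truth assignments.
Number of satisfying assignments found: 11.
The formula is satisfiable.

Yes


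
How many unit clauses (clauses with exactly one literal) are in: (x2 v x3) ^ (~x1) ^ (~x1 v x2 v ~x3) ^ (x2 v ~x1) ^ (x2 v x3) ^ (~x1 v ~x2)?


A unit clause contains exactly one literal.
Unit clauses found: (~x1).
Count = 1.

1


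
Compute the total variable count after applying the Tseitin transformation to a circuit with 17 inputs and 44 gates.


The Tseitin transformation introduces one auxiliary variable per gate.
Total variables = inputs + gates = 17 + 44 = 61.

61


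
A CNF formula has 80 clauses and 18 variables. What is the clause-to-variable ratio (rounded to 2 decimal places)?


Clause-to-variable ratio = clauses / variables.
80 / 18 = 4.44.

4.44


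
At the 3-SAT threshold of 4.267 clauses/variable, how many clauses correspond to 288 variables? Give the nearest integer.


The 3-SAT phase transition occurs at approximately 4.267 clauses per variable.
m = 4.267 * 288 = 1228.896.
Rounded to nearest integer: 1229.

1229


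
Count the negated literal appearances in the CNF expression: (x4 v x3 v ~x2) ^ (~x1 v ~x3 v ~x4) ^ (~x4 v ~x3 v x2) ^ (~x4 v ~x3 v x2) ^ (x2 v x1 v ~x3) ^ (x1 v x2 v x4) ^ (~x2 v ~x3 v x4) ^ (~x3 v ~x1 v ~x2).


Scan each clause for negated literals.
Clause 1: 1 negative; Clause 2: 3 negative; Clause 3: 2 negative; Clause 4: 2 negative; Clause 5: 1 negative; Clause 6: 0 negative; Clause 7: 2 negative; Clause 8: 3 negative.
Total negative literal occurrences = 14.

14


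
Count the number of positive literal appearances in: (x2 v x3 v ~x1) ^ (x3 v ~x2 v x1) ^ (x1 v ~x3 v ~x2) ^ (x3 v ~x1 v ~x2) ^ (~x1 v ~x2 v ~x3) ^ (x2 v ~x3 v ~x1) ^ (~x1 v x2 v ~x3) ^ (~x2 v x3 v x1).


Scan each clause for unnegated literals.
Clause 1: 2 positive; Clause 2: 2 positive; Clause 3: 1 positive; Clause 4: 1 positive; Clause 5: 0 positive; Clause 6: 1 positive; Clause 7: 1 positive; Clause 8: 2 positive.
Total positive literal occurrences = 10.

10


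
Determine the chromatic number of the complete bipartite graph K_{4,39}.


K_{4,39} is bipartite by definition: the two parts are independent sets, with every edge crossing between them.
Color all vertices in one part with color 1 and all vertices in the other part with color 2.
Since the graph has at least one edge, one color does not suffice.
Chromatic number = 2.

2


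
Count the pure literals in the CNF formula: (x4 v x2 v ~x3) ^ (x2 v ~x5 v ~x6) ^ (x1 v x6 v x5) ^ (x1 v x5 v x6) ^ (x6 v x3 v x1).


A pure literal appears in only one polarity across all clauses.
Pure literals: x1 (positive only), x2 (positive only), x4 (positive only).
Count = 3.

3


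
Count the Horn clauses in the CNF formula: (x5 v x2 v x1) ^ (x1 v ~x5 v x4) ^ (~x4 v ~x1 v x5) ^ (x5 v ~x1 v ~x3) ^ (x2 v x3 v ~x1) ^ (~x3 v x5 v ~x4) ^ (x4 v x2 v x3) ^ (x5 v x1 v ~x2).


A Horn clause has at most one positive literal.
Clause 1: 3 positive lit(s) -> not Horn
Clause 2: 2 positive lit(s) -> not Horn
Clause 3: 1 positive lit(s) -> Horn
Clause 4: 1 positive lit(s) -> Horn
Clause 5: 2 positive lit(s) -> not Horn
Clause 6: 1 positive lit(s) -> Horn
Clause 7: 3 positive lit(s) -> not Horn
Clause 8: 2 positive lit(s) -> not Horn
Total Horn clauses = 3.

3


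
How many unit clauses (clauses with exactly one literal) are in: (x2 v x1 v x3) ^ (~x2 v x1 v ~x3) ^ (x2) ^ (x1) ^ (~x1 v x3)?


A unit clause contains exactly one literal.
Unit clauses found: (x2), (x1).
Count = 2.

2


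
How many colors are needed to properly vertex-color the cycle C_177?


An odd cycle cannot be 2-colored: alternating two colors around the cycle returns to the start with a conflict.
Since 177 is odd, three colors are required (and three suffice).
Chromatic number = 3.

3


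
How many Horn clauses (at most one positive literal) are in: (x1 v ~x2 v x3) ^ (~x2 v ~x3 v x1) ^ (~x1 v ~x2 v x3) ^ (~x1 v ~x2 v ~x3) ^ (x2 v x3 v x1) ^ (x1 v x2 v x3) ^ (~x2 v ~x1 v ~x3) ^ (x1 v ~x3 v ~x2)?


A Horn clause has at most one positive literal.
Clause 1: 2 positive lit(s) -> not Horn
Clause 2: 1 positive lit(s) -> Horn
Clause 3: 1 positive lit(s) -> Horn
Clause 4: 0 positive lit(s) -> Horn
Clause 5: 3 positive lit(s) -> not Horn
Clause 6: 3 positive lit(s) -> not Horn
Clause 7: 0 positive lit(s) -> Horn
Clause 8: 1 positive lit(s) -> Horn
Total Horn clauses = 5.

5


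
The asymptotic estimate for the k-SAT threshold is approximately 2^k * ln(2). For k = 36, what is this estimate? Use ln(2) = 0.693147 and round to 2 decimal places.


Using the asymptotic formula: threshold ~ 2^k * ln(2).
2^36 = 68719476736.
68719476736 * 0.693147 = 47632699141.13.

47632699141.13


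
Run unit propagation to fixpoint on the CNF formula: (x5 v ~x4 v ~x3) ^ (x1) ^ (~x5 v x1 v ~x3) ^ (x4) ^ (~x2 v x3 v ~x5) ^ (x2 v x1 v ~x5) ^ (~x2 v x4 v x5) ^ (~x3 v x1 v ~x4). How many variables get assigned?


Unit propagation repeatedly assigns the literal in any unit clause, then simplifies.
Assignments in order: x1 = T, x4 = T.
No further unit clauses remain.
Total variables assigned = 2.

2


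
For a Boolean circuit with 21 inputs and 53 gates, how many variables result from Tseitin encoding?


The Tseitin transformation introduces one auxiliary variable per gate.
Total variables = inputs + gates = 21 + 53 = 74.

74


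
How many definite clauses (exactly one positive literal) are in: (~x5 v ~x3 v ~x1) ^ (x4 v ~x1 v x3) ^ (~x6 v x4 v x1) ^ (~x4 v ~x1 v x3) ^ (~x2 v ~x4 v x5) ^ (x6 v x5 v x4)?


A definite clause has exactly one positive literal.
Clause 1: 0 positive -> not definite
Clause 2: 2 positive -> not definite
Clause 3: 2 positive -> not definite
Clause 4: 1 positive -> definite
Clause 5: 1 positive -> definite
Clause 6: 3 positive -> not definite
Definite clause count = 2.

2


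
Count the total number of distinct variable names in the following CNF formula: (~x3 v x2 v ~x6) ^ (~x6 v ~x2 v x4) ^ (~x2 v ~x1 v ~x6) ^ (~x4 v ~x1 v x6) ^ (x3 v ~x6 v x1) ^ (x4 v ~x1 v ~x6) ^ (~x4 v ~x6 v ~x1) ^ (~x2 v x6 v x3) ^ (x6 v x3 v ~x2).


Identify each distinct variable in the formula.
Variables found: x1, x2, x3, x4, x6.
Total distinct variables = 5.

5


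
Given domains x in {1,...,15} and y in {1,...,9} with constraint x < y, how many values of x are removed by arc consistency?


For the constraint x < y, x needs a supporting value in y's domain.
x can be at most 8 (one less than y's maximum).
Valid x values from domain: 8 out of 15.
Pruned = 15 - 8 = 7.

7


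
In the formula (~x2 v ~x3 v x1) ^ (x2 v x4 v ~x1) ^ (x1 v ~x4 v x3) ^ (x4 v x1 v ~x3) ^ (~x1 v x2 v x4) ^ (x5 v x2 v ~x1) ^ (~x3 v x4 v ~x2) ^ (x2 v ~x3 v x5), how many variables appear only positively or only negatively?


A pure literal appears in only one polarity across all clauses.
Pure literals: x5 (positive only).
Count = 1.

1


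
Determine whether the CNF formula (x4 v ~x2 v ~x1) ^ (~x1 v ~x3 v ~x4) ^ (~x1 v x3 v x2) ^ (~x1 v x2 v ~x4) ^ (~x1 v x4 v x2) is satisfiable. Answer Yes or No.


Check all 16 possible truth assignments.
Number of satisfying assignments found: 9.
The formula is satisfiable.

Yes


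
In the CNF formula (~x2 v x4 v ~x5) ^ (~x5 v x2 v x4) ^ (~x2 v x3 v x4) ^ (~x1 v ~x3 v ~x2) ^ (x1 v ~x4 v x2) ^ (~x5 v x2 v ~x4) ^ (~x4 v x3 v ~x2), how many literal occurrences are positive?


Scan each clause for unnegated literals.
Clause 1: 1 positive; Clause 2: 2 positive; Clause 3: 2 positive; Clause 4: 0 positive; Clause 5: 2 positive; Clause 6: 1 positive; Clause 7: 1 positive.
Total positive literal occurrences = 9.

9


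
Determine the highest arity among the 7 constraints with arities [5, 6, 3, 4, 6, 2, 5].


The arities are: 5, 6, 3, 4, 6, 2, 5.
Scan for the maximum value.
Maximum arity = 6.

6


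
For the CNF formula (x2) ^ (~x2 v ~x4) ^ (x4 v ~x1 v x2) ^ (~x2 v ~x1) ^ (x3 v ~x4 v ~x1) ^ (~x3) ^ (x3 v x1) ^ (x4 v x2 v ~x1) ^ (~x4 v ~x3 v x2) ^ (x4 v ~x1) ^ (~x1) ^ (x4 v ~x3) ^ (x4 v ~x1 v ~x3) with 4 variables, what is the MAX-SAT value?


Enumerate all 16 truth assignments.
For each, count how many of the 13 clauses are satisfied.
The formula is not fully satisfiable, so the maximum is below 13.
Maximum simultaneously satisfiable clauses = 12.

12


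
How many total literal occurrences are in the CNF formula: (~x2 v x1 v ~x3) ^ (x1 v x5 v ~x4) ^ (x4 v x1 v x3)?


Clause lengths: 3, 3, 3.
Sum = 3 + 3 + 3 = 9.

9


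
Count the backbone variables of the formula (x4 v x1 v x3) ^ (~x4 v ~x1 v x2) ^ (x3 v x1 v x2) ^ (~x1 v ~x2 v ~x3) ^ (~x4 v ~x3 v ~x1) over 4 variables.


Find all satisfying assignments: 9 model(s).
Check which variables have the same value in every model.
No variable is fixed across all models.
Backbone size = 0.

0


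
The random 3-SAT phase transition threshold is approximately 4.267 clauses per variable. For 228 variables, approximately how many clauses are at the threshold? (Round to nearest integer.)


The 3-SAT phase transition occurs at approximately 4.267 clauses per variable.
m = 4.267 * 228 = 972.876.
Rounded to nearest integer: 973.

973


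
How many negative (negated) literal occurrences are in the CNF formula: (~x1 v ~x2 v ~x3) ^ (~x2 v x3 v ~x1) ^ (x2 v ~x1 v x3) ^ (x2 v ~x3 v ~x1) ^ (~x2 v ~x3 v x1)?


Scan each clause for negated literals.
Clause 1: 3 negative; Clause 2: 2 negative; Clause 3: 1 negative; Clause 4: 2 negative; Clause 5: 2 negative.
Total negative literal occurrences = 10.

10


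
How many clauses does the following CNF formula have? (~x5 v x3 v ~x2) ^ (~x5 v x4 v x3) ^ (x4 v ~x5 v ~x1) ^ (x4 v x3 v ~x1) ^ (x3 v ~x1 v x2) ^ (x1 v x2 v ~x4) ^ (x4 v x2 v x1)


Each group enclosed in parentheses joined by ^ is one clause.
Counting the conjuncts: 7 clauses.

7


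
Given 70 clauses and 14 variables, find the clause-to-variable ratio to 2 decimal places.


Clause-to-variable ratio = clauses / variables.
70 / 14 = 5.0.

5.0


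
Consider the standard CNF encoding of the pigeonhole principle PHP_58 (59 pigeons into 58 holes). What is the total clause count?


The PHP encoding has two parts:
1) At-least-one-hole clauses: 59 (one per pigeon, each with 58 literals).
2) At-most-one-pigeon-per-hole clauses: 58 holes * C(59,2) = 58 * 1711 = 99238.
Total clauses = 59 + 99238 = 99297.

99297


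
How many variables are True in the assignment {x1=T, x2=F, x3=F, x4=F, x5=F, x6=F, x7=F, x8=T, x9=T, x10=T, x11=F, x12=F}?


The weight is the number of variables assigned True.
True variables: x1, x8, x9, x10.
Weight = 4.

4


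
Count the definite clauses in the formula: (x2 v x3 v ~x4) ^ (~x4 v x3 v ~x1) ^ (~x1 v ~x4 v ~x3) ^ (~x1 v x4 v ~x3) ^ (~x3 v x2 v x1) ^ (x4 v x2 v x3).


A definite clause has exactly one positive literal.
Clause 1: 2 positive -> not definite
Clause 2: 1 positive -> definite
Clause 3: 0 positive -> not definite
Clause 4: 1 positive -> definite
Clause 5: 2 positive -> not definite
Clause 6: 3 positive -> not definite
Definite clause count = 2.

2


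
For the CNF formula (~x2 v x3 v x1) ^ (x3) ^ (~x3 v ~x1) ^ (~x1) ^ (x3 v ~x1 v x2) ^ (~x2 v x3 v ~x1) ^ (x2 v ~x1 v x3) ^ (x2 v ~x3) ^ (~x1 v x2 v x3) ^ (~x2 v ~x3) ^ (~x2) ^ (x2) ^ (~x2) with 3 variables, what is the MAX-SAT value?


Enumerate all 8 truth assignments.
For each, count how many of the 13 clauses are satisfied.
The formula is not fully satisfiable, so the maximum is below 13.
Maximum simultaneously satisfiable clauses = 11.

11


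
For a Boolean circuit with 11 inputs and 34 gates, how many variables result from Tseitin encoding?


The Tseitin transformation introduces one auxiliary variable per gate.
Total variables = inputs + gates = 11 + 34 = 45.

45


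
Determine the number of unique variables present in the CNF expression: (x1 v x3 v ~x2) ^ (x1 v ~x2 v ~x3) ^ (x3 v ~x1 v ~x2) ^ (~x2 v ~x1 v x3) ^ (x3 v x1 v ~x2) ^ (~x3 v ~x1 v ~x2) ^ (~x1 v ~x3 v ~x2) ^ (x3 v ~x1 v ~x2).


Identify each distinct variable in the formula.
Variables found: x1, x2, x3.
Total distinct variables = 3.

3


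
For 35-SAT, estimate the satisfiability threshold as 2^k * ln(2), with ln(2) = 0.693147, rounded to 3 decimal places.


Using the asymptotic formula: threshold ~ 2^k * ln(2).
2^35 = 34359738368.
34359738368 * 0.693147 = 23816349570.564.

23816349570.564


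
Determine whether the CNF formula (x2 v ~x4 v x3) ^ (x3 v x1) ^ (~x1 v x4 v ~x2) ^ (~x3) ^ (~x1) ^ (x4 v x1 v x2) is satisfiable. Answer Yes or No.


Check all 16 possible truth assignments.
Number of satisfying assignments found: 0.
The formula is unsatisfiable.

No


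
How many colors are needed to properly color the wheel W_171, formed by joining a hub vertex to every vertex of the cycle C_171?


W_171 consists of the cycle C_171 together with a hub vertex adjacent to every cycle vertex.
The cycle C_171 needs 3 colors (odd cycle -> 3).
The hub is adjacent to every cycle vertex, so it must receive a new color distinct from all of them.
Chromatic number = 3 + 1 = 4.

4


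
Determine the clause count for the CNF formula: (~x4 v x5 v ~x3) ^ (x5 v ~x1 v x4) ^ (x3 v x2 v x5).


Each group enclosed in parentheses joined by ^ is one clause.
Counting the conjuncts: 3 clauses.

3


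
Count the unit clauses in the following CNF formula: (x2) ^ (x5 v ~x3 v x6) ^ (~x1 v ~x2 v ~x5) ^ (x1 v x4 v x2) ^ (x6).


A unit clause contains exactly one literal.
Unit clauses found: (x2), (x6).
Count = 2.

2


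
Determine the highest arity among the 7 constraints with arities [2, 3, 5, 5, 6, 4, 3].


The arities are: 2, 3, 5, 5, 6, 4, 3.
Scan for the maximum value.
Maximum arity = 6.

6


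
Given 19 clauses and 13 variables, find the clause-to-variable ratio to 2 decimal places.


Clause-to-variable ratio = clauses / variables.
19 / 13 = 1.46.

1.46


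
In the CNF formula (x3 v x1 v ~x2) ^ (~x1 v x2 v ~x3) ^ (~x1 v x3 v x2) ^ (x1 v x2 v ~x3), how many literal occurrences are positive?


Scan each clause for unnegated literals.
Clause 1: 2 positive; Clause 2: 1 positive; Clause 3: 2 positive; Clause 4: 2 positive.
Total positive literal occurrences = 7.

7


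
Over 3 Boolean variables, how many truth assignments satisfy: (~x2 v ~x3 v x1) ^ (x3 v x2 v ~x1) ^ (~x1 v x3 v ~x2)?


Enumerate all 8 truth assignments over 3 variables.
Test each against every clause.
Satisfying assignments found: 5.

5


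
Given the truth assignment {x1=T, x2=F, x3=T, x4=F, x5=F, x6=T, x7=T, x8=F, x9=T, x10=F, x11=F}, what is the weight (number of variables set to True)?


The weight is the number of variables assigned True.
True variables: x1, x3, x6, x7, x9.
Weight = 5.

5


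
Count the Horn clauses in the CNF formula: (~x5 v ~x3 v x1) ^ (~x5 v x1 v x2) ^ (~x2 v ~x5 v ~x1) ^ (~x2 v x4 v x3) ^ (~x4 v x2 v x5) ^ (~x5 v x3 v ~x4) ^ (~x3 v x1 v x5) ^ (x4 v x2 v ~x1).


A Horn clause has at most one positive literal.
Clause 1: 1 positive lit(s) -> Horn
Clause 2: 2 positive lit(s) -> not Horn
Clause 3: 0 positive lit(s) -> Horn
Clause 4: 2 positive lit(s) -> not Horn
Clause 5: 2 positive lit(s) -> not Horn
Clause 6: 1 positive lit(s) -> Horn
Clause 7: 2 positive lit(s) -> not Horn
Clause 8: 2 positive lit(s) -> not Horn
Total Horn clauses = 3.

3


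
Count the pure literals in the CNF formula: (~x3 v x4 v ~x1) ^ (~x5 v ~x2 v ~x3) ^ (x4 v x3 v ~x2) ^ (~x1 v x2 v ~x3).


A pure literal appears in only one polarity across all clauses.
Pure literals: x1 (negative only), x4 (positive only), x5 (negative only).
Count = 3.

3


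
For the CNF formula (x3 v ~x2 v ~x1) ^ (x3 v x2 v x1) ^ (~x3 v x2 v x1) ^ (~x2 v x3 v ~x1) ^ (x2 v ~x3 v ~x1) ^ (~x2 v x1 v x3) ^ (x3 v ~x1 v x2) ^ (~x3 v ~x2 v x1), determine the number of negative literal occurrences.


Scan each clause for negated literals.
Clause 1: 2 negative; Clause 2: 0 negative; Clause 3: 1 negative; Clause 4: 2 negative; Clause 5: 2 negative; Clause 6: 1 negative; Clause 7: 1 negative; Clause 8: 2 negative.
Total negative literal occurrences = 11.

11


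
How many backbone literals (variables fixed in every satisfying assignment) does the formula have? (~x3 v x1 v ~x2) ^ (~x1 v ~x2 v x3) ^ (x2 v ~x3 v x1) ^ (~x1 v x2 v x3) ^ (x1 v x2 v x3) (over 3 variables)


Find all satisfying assignments: 3 model(s).
Check which variables have the same value in every model.
No variable is fixed across all models.
Backbone size = 0.

0


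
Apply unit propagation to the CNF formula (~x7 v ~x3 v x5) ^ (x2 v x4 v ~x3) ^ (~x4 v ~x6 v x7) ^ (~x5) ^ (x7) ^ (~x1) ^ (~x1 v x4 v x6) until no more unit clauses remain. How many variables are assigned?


Unit propagation repeatedly assigns the literal in any unit clause, then simplifies.
Assignments in order: x5 = F, x7 = T, x3 = F, x1 = F.
No further unit clauses remain.
Total variables assigned = 4.

4


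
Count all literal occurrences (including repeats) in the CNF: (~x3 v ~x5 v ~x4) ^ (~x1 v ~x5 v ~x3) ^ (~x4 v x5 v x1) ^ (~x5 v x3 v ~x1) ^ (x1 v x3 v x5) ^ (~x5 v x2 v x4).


Clause lengths: 3, 3, 3, 3, 3, 3.
Sum = 3 + 3 + 3 + 3 + 3 + 3 = 18.

18


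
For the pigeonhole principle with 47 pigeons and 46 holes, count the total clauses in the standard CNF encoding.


The PHP encoding has two parts:
1) At-least-one-hole clauses: 47 (one per pigeon, each with 46 literals).
2) At-most-one-pigeon-per-hole clauses: 46 holes * C(47,2) = 46 * 1081 = 49726.
Total clauses = 47 + 49726 = 49773.

49773


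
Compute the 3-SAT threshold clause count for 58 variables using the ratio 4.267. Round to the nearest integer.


The 3-SAT phase transition occurs at approximately 4.267 clauses per variable.
m = 4.267 * 58 = 247.486.
Rounded to nearest integer: 247.

247


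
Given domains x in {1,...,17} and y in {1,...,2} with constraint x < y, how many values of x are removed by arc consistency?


For the constraint x < y, x needs a supporting value in y's domain.
x can be at most 1 (one less than y's maximum).
Valid x values from domain: 1 out of 17.
Pruned = 17 - 1 = 16.

16


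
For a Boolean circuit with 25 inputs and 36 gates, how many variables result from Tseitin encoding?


The Tseitin transformation introduces one auxiliary variable per gate.
Total variables = inputs + gates = 25 + 36 = 61.

61


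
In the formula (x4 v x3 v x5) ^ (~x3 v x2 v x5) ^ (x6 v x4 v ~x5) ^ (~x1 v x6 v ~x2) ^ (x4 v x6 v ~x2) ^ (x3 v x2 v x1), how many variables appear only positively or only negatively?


A pure literal appears in only one polarity across all clauses.
Pure literals: x4 (positive only), x6 (positive only).
Count = 2.

2


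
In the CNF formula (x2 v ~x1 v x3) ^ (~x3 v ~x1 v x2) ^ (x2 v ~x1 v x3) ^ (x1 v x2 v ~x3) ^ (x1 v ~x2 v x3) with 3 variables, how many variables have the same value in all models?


Find all satisfying assignments: 4 model(s).
Check which variables have the same value in every model.
No variable is fixed across all models.
Backbone size = 0.

0


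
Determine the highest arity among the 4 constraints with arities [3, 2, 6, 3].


The arities are: 3, 2, 6, 3.
Scan for the maximum value.
Maximum arity = 6.

6


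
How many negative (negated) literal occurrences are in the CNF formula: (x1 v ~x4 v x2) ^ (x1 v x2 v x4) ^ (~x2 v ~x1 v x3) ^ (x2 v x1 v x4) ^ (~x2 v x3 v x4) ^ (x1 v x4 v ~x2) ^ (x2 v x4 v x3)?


Scan each clause for negated literals.
Clause 1: 1 negative; Clause 2: 0 negative; Clause 3: 2 negative; Clause 4: 0 negative; Clause 5: 1 negative; Clause 6: 1 negative; Clause 7: 0 negative.
Total negative literal occurrences = 5.

5


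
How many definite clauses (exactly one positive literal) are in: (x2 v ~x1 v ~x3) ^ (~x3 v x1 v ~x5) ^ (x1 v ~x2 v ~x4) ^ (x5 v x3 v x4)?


A definite clause has exactly one positive literal.
Clause 1: 1 positive -> definite
Clause 2: 1 positive -> definite
Clause 3: 1 positive -> definite
Clause 4: 3 positive -> not definite
Definite clause count = 3.

3


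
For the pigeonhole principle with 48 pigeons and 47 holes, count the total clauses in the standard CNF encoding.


The PHP encoding has two parts:
1) At-least-one-hole clauses: 48 (one per pigeon, each with 47 literals).
2) At-most-one-pigeon-per-hole clauses: 47 holes * C(48,2) = 47 * 1128 = 53016.
Total clauses = 48 + 53016 = 53064.

53064


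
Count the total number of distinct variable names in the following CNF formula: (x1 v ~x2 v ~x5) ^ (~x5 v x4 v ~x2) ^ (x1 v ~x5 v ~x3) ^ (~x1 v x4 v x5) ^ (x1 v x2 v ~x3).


Identify each distinct variable in the formula.
Variables found: x1, x2, x3, x4, x5.
Total distinct variables = 5.

5


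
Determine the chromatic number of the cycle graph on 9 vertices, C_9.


An odd cycle cannot be 2-colored: alternating two colors around the cycle returns to the start with a conflict.
Since 9 is odd, three colors are required (and three suffice).
Chromatic number = 3.

3


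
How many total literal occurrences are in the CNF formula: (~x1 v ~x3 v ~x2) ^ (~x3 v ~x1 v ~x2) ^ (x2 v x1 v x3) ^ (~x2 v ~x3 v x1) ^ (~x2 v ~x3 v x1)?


Clause lengths: 3, 3, 3, 3, 3.
Sum = 3 + 3 + 3 + 3 + 3 = 15.

15


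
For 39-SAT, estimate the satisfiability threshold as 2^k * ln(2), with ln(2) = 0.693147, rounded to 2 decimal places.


Using the asymptotic formula: threshold ~ 2^k * ln(2).
2^39 = 549755813888.
549755813888 * 0.693147 = 381061593129.03.

381061593129.03


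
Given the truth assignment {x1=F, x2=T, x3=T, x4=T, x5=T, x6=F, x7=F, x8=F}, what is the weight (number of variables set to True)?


The weight is the number of variables assigned True.
True variables: x2, x3, x4, x5.
Weight = 4.

4


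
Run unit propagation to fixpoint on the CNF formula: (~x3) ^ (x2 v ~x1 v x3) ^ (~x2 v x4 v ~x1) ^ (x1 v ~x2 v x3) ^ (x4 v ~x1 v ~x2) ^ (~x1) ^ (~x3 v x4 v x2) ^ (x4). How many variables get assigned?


Unit propagation repeatedly assigns the literal in any unit clause, then simplifies.
Assignments in order: x3 = F, x1 = F, x2 = F, x4 = T.
No further unit clauses remain.
Total variables assigned = 4.

4


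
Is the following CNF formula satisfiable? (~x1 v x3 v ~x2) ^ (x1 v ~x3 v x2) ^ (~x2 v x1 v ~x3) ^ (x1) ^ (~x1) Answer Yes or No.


Check all 8 possible truth assignments.
Number of satisfying assignments found: 0.
The formula is unsatisfiable.

No


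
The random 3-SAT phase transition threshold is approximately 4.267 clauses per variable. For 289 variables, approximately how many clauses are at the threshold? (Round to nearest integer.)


The 3-SAT phase transition occurs at approximately 4.267 clauses per variable.
m = 4.267 * 289 = 1233.163.
Rounded to nearest integer: 1233.

1233


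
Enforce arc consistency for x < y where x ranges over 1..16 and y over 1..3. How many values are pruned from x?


For the constraint x < y, x needs a supporting value in y's domain.
x can be at most 2 (one less than y's maximum).
Valid x values from domain: 2 out of 16.
Pruned = 16 - 2 = 14.

14


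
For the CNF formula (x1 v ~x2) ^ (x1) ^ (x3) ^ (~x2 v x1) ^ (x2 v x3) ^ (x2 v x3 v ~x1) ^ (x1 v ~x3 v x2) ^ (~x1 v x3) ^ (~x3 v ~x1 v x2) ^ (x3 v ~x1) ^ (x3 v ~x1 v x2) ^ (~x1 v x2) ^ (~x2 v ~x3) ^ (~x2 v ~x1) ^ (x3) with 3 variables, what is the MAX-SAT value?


Enumerate all 8 truth assignments.
For each, count how many of the 15 clauses are satisfied.
The formula is not fully satisfiable, so the maximum is below 15.
Maximum simultaneously satisfiable clauses = 13.

13


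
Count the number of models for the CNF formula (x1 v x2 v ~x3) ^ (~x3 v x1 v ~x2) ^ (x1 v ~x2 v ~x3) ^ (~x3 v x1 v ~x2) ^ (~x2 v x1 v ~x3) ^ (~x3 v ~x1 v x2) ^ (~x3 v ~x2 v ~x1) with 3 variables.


Enumerate all 8 truth assignments over 3 variables.
Test each against every clause.
Satisfying assignments found: 4.

4


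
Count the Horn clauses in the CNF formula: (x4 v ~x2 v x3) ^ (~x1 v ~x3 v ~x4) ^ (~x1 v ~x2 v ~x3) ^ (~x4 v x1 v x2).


A Horn clause has at most one positive literal.
Clause 1: 2 positive lit(s) -> not Horn
Clause 2: 0 positive lit(s) -> Horn
Clause 3: 0 positive lit(s) -> Horn
Clause 4: 2 positive lit(s) -> not Horn
Total Horn clauses = 2.

2


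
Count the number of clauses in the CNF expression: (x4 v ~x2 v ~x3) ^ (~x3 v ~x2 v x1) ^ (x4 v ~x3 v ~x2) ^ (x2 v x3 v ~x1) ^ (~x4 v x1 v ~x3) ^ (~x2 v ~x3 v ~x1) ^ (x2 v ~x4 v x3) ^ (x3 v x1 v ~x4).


Each group enclosed in parentheses joined by ^ is one clause.
Counting the conjuncts: 8 clauses.

8


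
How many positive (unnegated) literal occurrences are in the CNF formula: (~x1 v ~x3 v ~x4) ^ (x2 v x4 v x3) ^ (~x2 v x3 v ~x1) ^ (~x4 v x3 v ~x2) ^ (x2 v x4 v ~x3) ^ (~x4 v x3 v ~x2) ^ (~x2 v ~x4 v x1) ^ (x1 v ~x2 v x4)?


Scan each clause for unnegated literals.
Clause 1: 0 positive; Clause 2: 3 positive; Clause 3: 1 positive; Clause 4: 1 positive; Clause 5: 2 positive; Clause 6: 1 positive; Clause 7: 1 positive; Clause 8: 2 positive.
Total positive literal occurrences = 11.

11


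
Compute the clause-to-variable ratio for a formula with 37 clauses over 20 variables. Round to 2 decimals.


Clause-to-variable ratio = clauses / variables.
37 / 20 = 1.85.

1.85


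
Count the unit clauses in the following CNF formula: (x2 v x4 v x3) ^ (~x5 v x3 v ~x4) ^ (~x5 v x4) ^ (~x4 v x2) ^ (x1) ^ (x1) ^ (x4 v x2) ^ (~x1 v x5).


A unit clause contains exactly one literal.
Unit clauses found: (x1), (x1).
Count = 2.

2


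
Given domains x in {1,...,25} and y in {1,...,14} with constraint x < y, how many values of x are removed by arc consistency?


For the constraint x < y, x needs a supporting value in y's domain.
x can be at most 13 (one less than y's maximum).
Valid x values from domain: 13 out of 25.
Pruned = 25 - 13 = 12.

12


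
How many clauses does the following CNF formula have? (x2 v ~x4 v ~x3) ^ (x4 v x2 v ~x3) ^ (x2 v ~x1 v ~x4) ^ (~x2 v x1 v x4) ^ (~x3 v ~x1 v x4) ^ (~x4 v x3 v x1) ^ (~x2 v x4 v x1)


Each group enclosed in parentheses joined by ^ is one clause.
Counting the conjuncts: 7 clauses.

7


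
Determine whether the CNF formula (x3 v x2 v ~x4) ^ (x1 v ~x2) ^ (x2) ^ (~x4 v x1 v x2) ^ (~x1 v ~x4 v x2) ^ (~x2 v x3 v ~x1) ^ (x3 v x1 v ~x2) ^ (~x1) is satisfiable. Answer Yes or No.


Check all 16 possible truth assignments.
Number of satisfying assignments found: 0.
The formula is unsatisfiable.

No


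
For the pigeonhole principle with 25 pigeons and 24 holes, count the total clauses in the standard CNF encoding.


The PHP encoding has two parts:
1) At-least-one-hole clauses: 25 (one per pigeon, each with 24 literals).
2) At-most-one-pigeon-per-hole clauses: 24 holes * C(25,2) = 24 * 300 = 7200.
Total clauses = 25 + 7200 = 7225.

7225


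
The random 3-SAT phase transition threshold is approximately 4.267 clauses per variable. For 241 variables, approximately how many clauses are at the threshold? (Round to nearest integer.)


The 3-SAT phase transition occurs at approximately 4.267 clauses per variable.
m = 4.267 * 241 = 1028.347.
Rounded to nearest integer: 1028.

1028


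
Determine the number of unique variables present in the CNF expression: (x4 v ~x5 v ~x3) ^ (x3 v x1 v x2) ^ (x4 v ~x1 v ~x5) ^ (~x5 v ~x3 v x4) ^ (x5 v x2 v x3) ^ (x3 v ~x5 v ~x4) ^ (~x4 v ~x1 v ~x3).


Identify each distinct variable in the formula.
Variables found: x1, x2, x3, x4, x5.
Total distinct variables = 5.

5


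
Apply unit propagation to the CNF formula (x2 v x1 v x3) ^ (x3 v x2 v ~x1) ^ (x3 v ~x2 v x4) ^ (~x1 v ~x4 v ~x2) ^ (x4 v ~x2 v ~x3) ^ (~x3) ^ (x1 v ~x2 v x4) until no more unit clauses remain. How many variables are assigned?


Unit propagation repeatedly assigns the literal in any unit clause, then simplifies.
Assignments in order: x3 = F.
No further unit clauses remain.
Total variables assigned = 1.

1


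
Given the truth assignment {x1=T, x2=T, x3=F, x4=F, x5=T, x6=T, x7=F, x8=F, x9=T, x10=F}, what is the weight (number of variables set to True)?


The weight is the number of variables assigned True.
True variables: x1, x2, x5, x6, x9.
Weight = 5.

5


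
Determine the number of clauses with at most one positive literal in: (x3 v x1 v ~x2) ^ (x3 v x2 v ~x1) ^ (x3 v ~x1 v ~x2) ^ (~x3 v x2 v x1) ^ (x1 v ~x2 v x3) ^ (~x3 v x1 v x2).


A Horn clause has at most one positive literal.
Clause 1: 2 positive lit(s) -> not Horn
Clause 2: 2 positive lit(s) -> not Horn
Clause 3: 1 positive lit(s) -> Horn
Clause 4: 2 positive lit(s) -> not Horn
Clause 5: 2 positive lit(s) -> not Horn
Clause 6: 2 positive lit(s) -> not Horn
Total Horn clauses = 1.

1


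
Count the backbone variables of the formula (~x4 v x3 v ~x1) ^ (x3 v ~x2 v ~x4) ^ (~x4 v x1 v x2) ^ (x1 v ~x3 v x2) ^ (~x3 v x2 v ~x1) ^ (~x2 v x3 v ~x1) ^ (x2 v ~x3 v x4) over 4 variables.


Find all satisfying assignments: 7 model(s).
Check which variables have the same value in every model.
No variable is fixed across all models.
Backbone size = 0.

0


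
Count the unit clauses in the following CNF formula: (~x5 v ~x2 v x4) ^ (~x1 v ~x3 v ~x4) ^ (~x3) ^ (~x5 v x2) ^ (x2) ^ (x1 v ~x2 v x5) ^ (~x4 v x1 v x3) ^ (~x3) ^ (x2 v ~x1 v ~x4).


A unit clause contains exactly one literal.
Unit clauses found: (~x3), (x2), (~x3).
Count = 3.

3


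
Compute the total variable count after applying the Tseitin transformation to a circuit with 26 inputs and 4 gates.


The Tseitin transformation introduces one auxiliary variable per gate.
Total variables = inputs + gates = 26 + 4 = 30.

30


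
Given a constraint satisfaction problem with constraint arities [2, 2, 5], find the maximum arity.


The arities are: 2, 2, 5.
Scan for the maximum value.
Maximum arity = 5.

5


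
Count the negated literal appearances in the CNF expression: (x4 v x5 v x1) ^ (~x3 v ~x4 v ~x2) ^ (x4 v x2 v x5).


Scan each clause for negated literals.
Clause 1: 0 negative; Clause 2: 3 negative; Clause 3: 0 negative.
Total negative literal occurrences = 3.

3


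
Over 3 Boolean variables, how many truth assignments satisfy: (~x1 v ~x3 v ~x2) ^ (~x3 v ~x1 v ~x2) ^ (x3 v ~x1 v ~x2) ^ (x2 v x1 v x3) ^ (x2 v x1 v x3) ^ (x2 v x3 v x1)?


Enumerate all 8 truth assignments over 3 variables.
Test each against every clause.
Satisfying assignments found: 5.

5


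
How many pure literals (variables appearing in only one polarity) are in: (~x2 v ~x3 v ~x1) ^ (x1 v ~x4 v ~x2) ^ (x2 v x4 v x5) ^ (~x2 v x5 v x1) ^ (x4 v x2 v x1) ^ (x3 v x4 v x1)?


A pure literal appears in only one polarity across all clauses.
Pure literals: x5 (positive only).
Count = 1.

1


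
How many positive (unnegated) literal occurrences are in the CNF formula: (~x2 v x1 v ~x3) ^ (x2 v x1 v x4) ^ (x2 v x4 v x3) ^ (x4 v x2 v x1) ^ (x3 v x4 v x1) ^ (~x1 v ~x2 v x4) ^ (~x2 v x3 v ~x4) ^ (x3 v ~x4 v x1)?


Scan each clause for unnegated literals.
Clause 1: 1 positive; Clause 2: 3 positive; Clause 3: 3 positive; Clause 4: 3 positive; Clause 5: 3 positive; Clause 6: 1 positive; Clause 7: 1 positive; Clause 8: 2 positive.
Total positive literal occurrences = 17.

17


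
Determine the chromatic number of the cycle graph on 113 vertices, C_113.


An odd cycle cannot be 2-colored: alternating two colors around the cycle returns to the start with a conflict.
Since 113 is odd, three colors are required (and three suffice).
Chromatic number = 3.

3


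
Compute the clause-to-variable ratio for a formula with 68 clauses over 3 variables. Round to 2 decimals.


Clause-to-variable ratio = clauses / variables.
68 / 3 = 22.67.

22.67


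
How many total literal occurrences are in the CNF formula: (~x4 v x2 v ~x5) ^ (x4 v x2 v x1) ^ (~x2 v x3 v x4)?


Clause lengths: 3, 3, 3.
Sum = 3 + 3 + 3 = 9.

9


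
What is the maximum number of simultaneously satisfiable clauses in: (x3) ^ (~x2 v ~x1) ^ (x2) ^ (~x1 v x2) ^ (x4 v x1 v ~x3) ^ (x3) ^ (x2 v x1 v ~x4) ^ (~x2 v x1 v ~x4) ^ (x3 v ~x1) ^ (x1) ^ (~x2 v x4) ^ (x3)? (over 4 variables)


Enumerate all 16 truth assignments.
For each, count how many of the 12 clauses are satisfied.
The formula is not fully satisfiable, so the maximum is below 12.
Maximum simultaneously satisfiable clauses = 11.

11


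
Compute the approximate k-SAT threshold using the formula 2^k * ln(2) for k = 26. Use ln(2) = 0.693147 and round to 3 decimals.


Using the asymptotic formula: threshold ~ 2^k * ln(2).
2^26 = 67108864.
67108864 * 0.693147 = 46516307.755.

46516307.755


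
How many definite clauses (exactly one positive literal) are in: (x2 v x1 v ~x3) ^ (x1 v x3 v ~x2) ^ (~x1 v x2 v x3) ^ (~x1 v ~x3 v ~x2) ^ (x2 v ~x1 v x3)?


A definite clause has exactly one positive literal.
Clause 1: 2 positive -> not definite
Clause 2: 2 positive -> not definite
Clause 3: 2 positive -> not definite
Clause 4: 0 positive -> not definite
Clause 5: 2 positive -> not definite
Definite clause count = 0.

0


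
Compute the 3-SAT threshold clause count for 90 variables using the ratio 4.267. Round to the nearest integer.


The 3-SAT phase transition occurs at approximately 4.267 clauses per variable.
m = 4.267 * 90 = 384.03.
Rounded to nearest integer: 384.

384


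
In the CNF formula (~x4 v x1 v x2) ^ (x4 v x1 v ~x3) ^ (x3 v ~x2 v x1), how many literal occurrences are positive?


Scan each clause for unnegated literals.
Clause 1: 2 positive; Clause 2: 2 positive; Clause 3: 2 positive.
Total positive literal occurrences = 6.

6


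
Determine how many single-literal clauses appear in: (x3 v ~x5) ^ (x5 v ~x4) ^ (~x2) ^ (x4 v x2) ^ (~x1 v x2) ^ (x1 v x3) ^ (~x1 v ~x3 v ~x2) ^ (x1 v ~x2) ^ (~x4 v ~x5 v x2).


A unit clause contains exactly one literal.
Unit clauses found: (~x2).
Count = 1.

1


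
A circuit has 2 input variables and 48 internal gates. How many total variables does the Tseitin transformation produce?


The Tseitin transformation introduces one auxiliary variable per gate.
Total variables = inputs + gates = 2 + 48 = 50.

50


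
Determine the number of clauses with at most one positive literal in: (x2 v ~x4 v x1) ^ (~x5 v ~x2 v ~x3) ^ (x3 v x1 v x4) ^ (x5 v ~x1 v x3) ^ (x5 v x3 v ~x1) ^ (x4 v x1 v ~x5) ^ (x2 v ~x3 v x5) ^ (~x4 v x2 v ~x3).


A Horn clause has at most one positive literal.
Clause 1: 2 positive lit(s) -> not Horn
Clause 2: 0 positive lit(s) -> Horn
Clause 3: 3 positive lit(s) -> not Horn
Clause 4: 2 positive lit(s) -> not Horn
Clause 5: 2 positive lit(s) -> not Horn
Clause 6: 2 positive lit(s) -> not Horn
Clause 7: 2 positive lit(s) -> not Horn
Clause 8: 1 positive lit(s) -> Horn
Total Horn clauses = 2.

2


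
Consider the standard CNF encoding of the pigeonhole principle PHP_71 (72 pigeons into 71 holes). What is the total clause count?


The PHP encoding has two parts:
1) At-least-one-hole clauses: 72 (one per pigeon, each with 71 literals).
2) At-most-one-pigeon-per-hole clauses: 71 holes * C(72,2) = 71 * 2556 = 181476.
Total clauses = 72 + 181476 = 181548.

181548


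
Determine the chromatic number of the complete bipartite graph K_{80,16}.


K_{80,16} is bipartite by definition: the two parts are independent sets, with every edge crossing between them.
Color all vertices in one part with color 1 and all vertices in the other part with color 2.
Since the graph has at least one edge, one color does not suffice.
Chromatic number = 2.

2


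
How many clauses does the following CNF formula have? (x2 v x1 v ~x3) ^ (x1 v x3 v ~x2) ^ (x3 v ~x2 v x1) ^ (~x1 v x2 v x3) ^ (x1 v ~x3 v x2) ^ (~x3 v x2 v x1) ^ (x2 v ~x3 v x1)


Each group enclosed in parentheses joined by ^ is one clause.
Counting the conjuncts: 7 clauses.

7
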